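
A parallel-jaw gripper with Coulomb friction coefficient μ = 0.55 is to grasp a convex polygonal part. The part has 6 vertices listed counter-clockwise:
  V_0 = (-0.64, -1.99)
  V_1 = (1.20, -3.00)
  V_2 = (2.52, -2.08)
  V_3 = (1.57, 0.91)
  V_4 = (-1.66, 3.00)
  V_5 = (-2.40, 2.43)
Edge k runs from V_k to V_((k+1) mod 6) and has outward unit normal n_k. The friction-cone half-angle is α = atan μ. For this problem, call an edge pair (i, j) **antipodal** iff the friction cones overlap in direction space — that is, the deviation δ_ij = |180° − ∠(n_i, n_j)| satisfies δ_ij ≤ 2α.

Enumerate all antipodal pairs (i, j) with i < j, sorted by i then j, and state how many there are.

count = 5; pairs: (0,2), (0,3), (1,4), (2,5), (3,5)

α = atan 0.55 = 28.81°;  2α = 57.62°
n_0 = (-0.4812, -0.8766)
n_1 = (+0.5718, -0.8204)
n_2 = (+0.9531, +0.3028)
n_3 = (+0.5433, +0.8396)
n_4 = (-0.6102, +0.7922)
n_5 = (-0.9291, -0.3699)
  (0,1): δ = 116.36°  ·
  (0,2): δ = 43.61°  ✓
  (0,3): δ = 4.14°  ✓
  (0,4): δ = 66.37°  ·
  (0,5): δ = 140.47°  ·
  (1,2): δ = 107.25°  ·
  (1,3): δ = 67.78°  ·
  (1,4): δ = 2.73°  ✓
  (1,5): δ = 76.84°  ·
  (2,3): δ = 140.53°  ·
  (2,4): δ = 70.02°  ·
  (2,5): δ = 4.09°  ✓
  (3,4): δ = 109.49°  ·
  (3,5): δ = 35.38°  ✓
  (4,5): δ = 105.89°  ·
antipodal pairs: 5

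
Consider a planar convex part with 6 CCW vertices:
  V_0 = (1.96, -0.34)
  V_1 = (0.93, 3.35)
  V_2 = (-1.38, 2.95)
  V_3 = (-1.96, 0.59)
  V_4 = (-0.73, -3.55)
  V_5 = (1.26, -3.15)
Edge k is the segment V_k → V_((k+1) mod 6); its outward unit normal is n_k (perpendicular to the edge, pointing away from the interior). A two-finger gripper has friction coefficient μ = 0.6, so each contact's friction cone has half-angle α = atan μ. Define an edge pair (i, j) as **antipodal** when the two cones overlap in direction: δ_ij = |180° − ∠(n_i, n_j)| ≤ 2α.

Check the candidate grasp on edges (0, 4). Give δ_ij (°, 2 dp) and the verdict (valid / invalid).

δ = 85.77°, invalid

α = atan 0.6 = 30.96°;  2α = 61.93°
edge 0: e_0 = (-1.03, +3.69);  n_0 = (+0.9632, +0.2689)
edge 4: e_4 = (+1.99, +0.40);  n_4 = (+0.1971, -0.9804)
∠(n_0, n_4) = 94.23°
δ = |180° − 94.23°| = 85.77°
85.77° > 2α = 61.93°  →  invalid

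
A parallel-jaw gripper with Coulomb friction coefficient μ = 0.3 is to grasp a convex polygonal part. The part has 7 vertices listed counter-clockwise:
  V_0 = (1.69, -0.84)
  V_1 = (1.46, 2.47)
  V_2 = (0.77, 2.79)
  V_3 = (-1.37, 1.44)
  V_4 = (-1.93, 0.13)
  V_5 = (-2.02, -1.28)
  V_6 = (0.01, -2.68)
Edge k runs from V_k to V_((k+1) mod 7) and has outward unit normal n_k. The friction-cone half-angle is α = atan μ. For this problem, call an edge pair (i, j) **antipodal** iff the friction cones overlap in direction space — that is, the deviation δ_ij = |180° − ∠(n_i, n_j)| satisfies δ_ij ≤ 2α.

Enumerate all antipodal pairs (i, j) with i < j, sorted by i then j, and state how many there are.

count = 5; pairs: (0,3), (0,4), (1,5), (2,6), (3,6)

α = atan 0.3 = 16.70°;  2α = 33.40°
n_0 = (+0.9976, +0.0693)
n_1 = (+0.4207, +0.9072)
n_2 = (-0.5335, +0.8458)
n_3 = (-0.9195, +0.3931)
n_4 = (-0.9980, +0.0637)
n_5 = (-0.5677, -0.8232)
n_6 = (+0.7385, -0.6743)
  (0,1): δ = 118.86°  ·
  (0,2): δ = 61.73°  ·
  (0,3): δ = 27.12°  ✓
  (0,4): δ = 7.63°  ✓
  (0,5): δ = 51.43°  ·
  (0,6): δ = 133.63°  ·
  (1,2): δ = 122.87°  ·
  (1,3): δ = 88.27°  ·
  (1,4): δ = 68.77°  ·
  (1,5): δ = 9.71°  ✓
  (1,6): δ = 72.48°  ·
  (2,3): δ = 145.39°  ·
  (2,4): δ = 125.90°  ·
  (2,5): δ = 66.84°  ·
  (2,6): δ = 15.36°  ✓
  (3,4): δ = 160.51°  ·
  (3,5): δ = 101.45°  ·
  (3,6): δ = 19.25°  ✓
  (4,5): δ = 120.94°  ·
  (4,6): δ = 38.75°  ·
  (5,6): δ = 97.81°  ·
antipodal pairs: 5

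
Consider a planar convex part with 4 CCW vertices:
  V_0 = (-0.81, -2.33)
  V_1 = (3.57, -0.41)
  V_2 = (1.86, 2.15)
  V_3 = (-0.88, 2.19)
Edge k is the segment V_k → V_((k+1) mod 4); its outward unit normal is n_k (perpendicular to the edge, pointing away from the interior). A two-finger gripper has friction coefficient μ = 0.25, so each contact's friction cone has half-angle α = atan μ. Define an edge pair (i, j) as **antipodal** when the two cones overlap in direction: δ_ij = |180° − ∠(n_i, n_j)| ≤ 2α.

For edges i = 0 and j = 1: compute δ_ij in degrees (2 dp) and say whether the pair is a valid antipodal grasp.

α = atan 0.25 = 14.04°;  2α = 28.07°
edge 0: e_0 = (+4.38, +1.92);  n_0 = (+0.4015, -0.9159)
edge 1: e_1 = (-1.71, +2.56);  n_1 = (+0.8316, +0.5554)
∠(n_0, n_1) = 100.07°
δ = |180° − 100.07°| = 79.93°
79.93° > 2α = 28.07°  →  invalid

δ = 79.93°, invalid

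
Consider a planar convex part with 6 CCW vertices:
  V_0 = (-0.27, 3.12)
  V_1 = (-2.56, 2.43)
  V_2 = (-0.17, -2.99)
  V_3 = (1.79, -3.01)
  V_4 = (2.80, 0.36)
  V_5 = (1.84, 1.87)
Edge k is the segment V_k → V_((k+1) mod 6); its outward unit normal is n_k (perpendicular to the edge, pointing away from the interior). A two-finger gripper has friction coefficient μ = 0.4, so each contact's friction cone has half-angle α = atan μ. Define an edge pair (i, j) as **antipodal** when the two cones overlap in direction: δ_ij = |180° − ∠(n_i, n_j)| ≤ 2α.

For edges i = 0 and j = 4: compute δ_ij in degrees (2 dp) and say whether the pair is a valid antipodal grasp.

δ = 105.68°, invalid

α = atan 0.4 = 21.80°;  2α = 43.60°
edge 0: e_0 = (-2.29, -0.69);  n_0 = (-0.2885, +0.9575)
edge 4: e_4 = (-0.96, +1.51);  n_4 = (+0.8439, +0.5365)
∠(n_0, n_4) = 74.32°
δ = |180° − 74.32°| = 105.68°
105.68° > 2α = 43.60°  →  invalid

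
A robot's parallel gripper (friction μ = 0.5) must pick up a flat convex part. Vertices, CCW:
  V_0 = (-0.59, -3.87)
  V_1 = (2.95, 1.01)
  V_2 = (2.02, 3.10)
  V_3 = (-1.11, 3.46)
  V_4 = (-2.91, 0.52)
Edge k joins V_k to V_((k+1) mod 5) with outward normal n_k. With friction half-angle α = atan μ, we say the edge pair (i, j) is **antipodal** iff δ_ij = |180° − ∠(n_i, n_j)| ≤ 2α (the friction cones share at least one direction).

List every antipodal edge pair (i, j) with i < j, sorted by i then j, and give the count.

α = atan 0.5 = 26.57°;  2α = 53.13°
n_0 = (+0.8095, -0.5872)
n_1 = (+0.9136, +0.4065)
n_2 = (+0.1143, +0.9935)
n_3 = (-0.8529, +0.5222)
n_4 = (-0.8841, -0.4672)
  (0,1): δ = 120.05°  ·
  (0,2): δ = 60.60°  ·
  (0,3): δ = 4.48°  ✓
  (0,4): δ = 63.81°  ·
  (1,2): δ = 120.55°  ·
  (1,3): δ = 55.46°  ·
  (1,4): δ = 3.87°  ✓
  (2,3): δ = 114.92°  ·
  (2,4): δ = 55.58°  ·
  (3,4): δ = 120.67°  ·
antipodal pairs: 2

count = 2; pairs: (0,3), (1,4)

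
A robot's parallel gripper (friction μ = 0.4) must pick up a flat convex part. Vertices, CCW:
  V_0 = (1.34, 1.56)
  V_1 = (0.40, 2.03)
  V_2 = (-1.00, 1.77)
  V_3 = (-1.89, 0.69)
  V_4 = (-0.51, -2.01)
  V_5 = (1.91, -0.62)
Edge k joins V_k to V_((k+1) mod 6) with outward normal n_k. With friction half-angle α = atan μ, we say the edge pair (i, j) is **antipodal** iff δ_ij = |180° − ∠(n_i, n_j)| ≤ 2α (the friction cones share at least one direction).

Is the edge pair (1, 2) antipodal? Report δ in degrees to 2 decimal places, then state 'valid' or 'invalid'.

α = atan 0.4 = 21.80°;  2α = 43.60°
edge 1: e_1 = (-1.40, -0.26);  n_1 = (-0.1826, +0.9832)
edge 2: e_2 = (-0.89, -1.08);  n_2 = (-0.7717, +0.6360)
∠(n_1, n_2) = 39.99°
δ = |180° − 39.99°| = 140.01°
140.01° > 2α = 43.60°  →  invalid

δ = 140.01°, invalid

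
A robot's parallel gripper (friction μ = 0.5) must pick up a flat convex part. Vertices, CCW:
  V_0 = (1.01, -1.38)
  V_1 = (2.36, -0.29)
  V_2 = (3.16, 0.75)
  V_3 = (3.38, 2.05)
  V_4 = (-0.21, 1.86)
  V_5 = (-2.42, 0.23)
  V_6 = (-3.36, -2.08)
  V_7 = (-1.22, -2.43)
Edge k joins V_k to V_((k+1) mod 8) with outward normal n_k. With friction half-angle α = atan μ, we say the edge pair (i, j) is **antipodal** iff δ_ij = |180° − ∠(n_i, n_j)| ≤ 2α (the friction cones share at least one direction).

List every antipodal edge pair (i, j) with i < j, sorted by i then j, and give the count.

count = 13; pairs: (0,3), (0,4), (0,5), (1,3), (1,4), (1,5), (2,4), (2,5), (3,6), (3,7), (4,6), (4,7), (5,7)

α = atan 0.5 = 26.57°;  2α = 53.13°
n_0 = (+0.6282, -0.7780)
n_1 = (+0.7926, -0.6097)
n_2 = (+0.9860, -0.1669)
n_3 = (-0.0529, +0.9986)
n_4 = (-0.5936, +0.8048)
n_5 = (-0.9262, +0.3769)
n_6 = (-0.1614, -0.9869)
n_7 = (+0.4260, -0.9047)
  (0,1): δ = 166.49°  ·
  (0,2): δ = 138.52°  ·
  (0,3): δ = 35.89°  ✓
  (0,4): δ = 2.51°  ✓
  (0,5): δ = 28.94°  ✓
  (0,6): δ = 131.79°  ·
  (0,7): δ = 166.30°  ·
  (1,2): δ = 152.04°  ·
  (1,3): δ = 49.40°  ✓
  (1,4): δ = 16.02°  ✓
  (1,5): δ = 15.43°  ✓
  (1,6): δ = 118.28°  ·
  (1,7): δ = 152.78°  ·
  (2,3): δ = 77.37°  ·
  (2,4): δ = 43.98°  ✓
  (2,5): δ = 12.54°  ✓
  (2,6): δ = 90.32°  ·
  (2,7): δ = 124.82°  ·
  (3,4): δ = 146.62°  ·
  (3,5): δ = 115.17°  ·
  (3,6): δ = 12.32°  ✓
  (3,7): δ = 22.18°  ✓
  (4,5): δ = 148.55°  ·
  (4,6): δ = 45.70°  ✓
  (4,7): δ = 11.20°  ✓
  (5,6): δ = 77.15°  ·
  (5,7): δ = 42.64°  ✓
  (6,7): δ = 145.50°  ·
antipodal pairs: 13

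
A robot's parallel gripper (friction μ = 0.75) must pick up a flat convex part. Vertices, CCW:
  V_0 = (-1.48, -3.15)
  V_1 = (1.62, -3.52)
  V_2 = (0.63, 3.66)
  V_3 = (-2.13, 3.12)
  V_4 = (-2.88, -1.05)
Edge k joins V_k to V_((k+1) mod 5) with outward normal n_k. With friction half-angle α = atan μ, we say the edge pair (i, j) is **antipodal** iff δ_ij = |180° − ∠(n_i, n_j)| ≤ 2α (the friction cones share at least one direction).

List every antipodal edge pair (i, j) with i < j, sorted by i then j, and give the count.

count = 4; pairs: (0,2), (1,3), (1,4), (2,4)

α = atan 0.75 = 36.87°;  2α = 73.74°
n_0 = (-0.1185, -0.9930)
n_1 = (+0.9906, +0.1366)
n_2 = (-0.1920, +0.9814)
n_3 = (-0.9842, +0.1770)
n_4 = (-0.8321, -0.5547)
  (0,1): δ = 75.34°  ·
  (0,2): δ = 17.88°  ✓
  (0,3): δ = 86.61°  ·
  (0,4): δ = 130.50°  ·
  (1,2): δ = 86.78°  ·
  (1,3): δ = 18.05°  ✓
  (1,4): δ = 25.84°  ✓
  (2,3): δ = 111.27°  ·
  (2,4): δ = 67.38°  ✓
  (3,4): δ = 136.11°  ·
antipodal pairs: 4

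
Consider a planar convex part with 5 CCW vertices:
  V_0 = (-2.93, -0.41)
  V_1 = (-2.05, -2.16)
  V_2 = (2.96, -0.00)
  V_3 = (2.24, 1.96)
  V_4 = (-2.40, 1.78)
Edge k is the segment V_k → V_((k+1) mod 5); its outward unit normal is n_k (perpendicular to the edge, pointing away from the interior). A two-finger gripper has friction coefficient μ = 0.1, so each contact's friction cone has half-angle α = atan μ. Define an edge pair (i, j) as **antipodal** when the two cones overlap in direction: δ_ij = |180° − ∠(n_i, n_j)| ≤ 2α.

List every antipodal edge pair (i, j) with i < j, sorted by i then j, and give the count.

α = atan 0.1 = 5.71°;  2α = 11.42°
n_0 = (-0.8934, -0.4493)
n_1 = (+0.3959, -0.9183)
n_2 = (+0.9387, +0.3448)
n_3 = (-0.0388, +0.9992)
n_4 = (-0.9719, +0.2352)
  (0,1): δ = 93.37°  ·
  (0,2): δ = 6.53°  ✓
  (0,3): δ = 65.53°  ·
  (0,4): δ = 139.70°  ·
  (1,2): δ = 93.15°  ·
  (1,3): δ = 21.10°  ·
  (1,4): δ = 53.07°  ·
  (2,3): δ = 107.95°  ·
  (2,4): δ = 33.78°  ·
  (3,4): δ = 105.83°  ·
antipodal pairs: 1

count = 1; pairs: (0,2)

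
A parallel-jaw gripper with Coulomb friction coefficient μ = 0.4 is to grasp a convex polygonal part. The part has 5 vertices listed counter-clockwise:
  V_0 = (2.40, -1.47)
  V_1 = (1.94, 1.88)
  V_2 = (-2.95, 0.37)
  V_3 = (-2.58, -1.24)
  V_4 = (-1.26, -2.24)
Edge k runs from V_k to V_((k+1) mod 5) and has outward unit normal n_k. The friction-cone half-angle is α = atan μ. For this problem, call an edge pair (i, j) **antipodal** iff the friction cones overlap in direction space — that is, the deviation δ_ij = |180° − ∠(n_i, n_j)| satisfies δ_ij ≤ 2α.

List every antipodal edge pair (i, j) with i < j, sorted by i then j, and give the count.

α = atan 0.4 = 21.80°;  2α = 43.60°
n_0 = (+0.9907, +0.1360)
n_1 = (-0.2950, +0.9555)
n_2 = (-0.9746, -0.2240)
n_3 = (-0.6039, -0.7971)
n_4 = (+0.2059, -0.9786)
  (0,1): δ = 80.66°  ·
  (0,2): δ = 5.12°  ✓
  (0,3): δ = 45.03°  ·
  (0,4): δ = 94.06°  ·
  (1,2): δ = 94.22°  ·
  (1,3): δ = 54.31°  ·
  (1,4): δ = 5.28°  ✓
  (2,3): δ = 140.09°  ·
  (2,4): δ = 91.06°  ·
  (3,4): δ = 130.97°  ·
antipodal pairs: 2

count = 2; pairs: (0,2), (1,4)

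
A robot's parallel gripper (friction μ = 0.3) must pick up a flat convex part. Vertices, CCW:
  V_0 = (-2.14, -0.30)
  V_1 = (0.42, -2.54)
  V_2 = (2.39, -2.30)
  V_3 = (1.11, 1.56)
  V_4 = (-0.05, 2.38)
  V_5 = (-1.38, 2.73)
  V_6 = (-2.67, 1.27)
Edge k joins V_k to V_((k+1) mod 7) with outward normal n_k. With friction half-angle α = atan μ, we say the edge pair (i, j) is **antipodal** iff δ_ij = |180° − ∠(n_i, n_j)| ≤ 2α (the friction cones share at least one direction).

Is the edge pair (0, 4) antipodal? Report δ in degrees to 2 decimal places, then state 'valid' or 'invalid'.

α = atan 0.3 = 16.70°;  2α = 33.40°
edge 0: e_0 = (+2.56, -2.24);  n_0 = (-0.6585, -0.7526)
edge 4: e_4 = (-1.33, +0.35);  n_4 = (+0.2545, +0.9671)
∠(n_0, n_4) = 153.56°
δ = |180° − 153.56°| = 26.44°
26.44° ≤ 2α = 33.40°  →  valid

δ = 26.44°, valid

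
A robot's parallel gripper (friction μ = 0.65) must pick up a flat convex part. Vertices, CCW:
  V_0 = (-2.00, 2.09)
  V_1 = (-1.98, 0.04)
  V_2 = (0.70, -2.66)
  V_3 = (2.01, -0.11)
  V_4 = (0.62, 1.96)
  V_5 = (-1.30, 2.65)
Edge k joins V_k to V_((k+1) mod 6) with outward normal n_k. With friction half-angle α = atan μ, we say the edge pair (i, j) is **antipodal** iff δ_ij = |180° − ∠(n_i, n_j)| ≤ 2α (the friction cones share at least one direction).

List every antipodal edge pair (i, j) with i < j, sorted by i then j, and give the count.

count = 5; pairs: (0,2), (0,3), (1,3), (1,4), (2,5)

α = atan 0.65 = 33.02°;  2α = 66.05°
n_0 = (-1.0000, -0.0098)
n_1 = (-0.7097, -0.7045)
n_2 = (+0.8895, -0.4570)
n_3 = (+0.8302, +0.5575)
n_4 = (+0.3382, +0.9411)
n_5 = (-0.6247, +0.7809)
  (0,1): δ = 135.77°  ·
  (0,2): δ = 27.75°  ✓
  (0,3): δ = 33.32°  ✓
  (0,4): δ = 69.67°  ·
  (0,5): δ = 128.10°  ·
  (1,2): δ = 71.98°  ·
  (1,3): δ = 10.91°  ✓
  (1,4): δ = 25.45°  ✓
  (1,5): δ = 83.87°  ·
  (2,3): δ = 118.93°  ·
  (2,4): δ = 82.58°  ·
  (2,5): δ = 24.15°  ✓
  (3,4): δ = 143.65°  ·
  (3,5): δ = 85.22°  ·
  (4,5): δ = 121.57°  ·
antipodal pairs: 5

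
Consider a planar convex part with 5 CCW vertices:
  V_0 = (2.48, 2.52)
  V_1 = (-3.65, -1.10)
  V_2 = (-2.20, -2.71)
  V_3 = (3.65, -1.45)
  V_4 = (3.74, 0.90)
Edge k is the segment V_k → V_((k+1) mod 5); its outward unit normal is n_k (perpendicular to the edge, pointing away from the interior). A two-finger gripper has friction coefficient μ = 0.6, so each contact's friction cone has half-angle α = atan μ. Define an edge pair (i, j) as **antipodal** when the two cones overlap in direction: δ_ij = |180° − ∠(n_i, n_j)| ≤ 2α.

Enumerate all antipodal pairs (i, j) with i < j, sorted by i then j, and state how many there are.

α = atan 0.6 = 30.96°;  2α = 61.93°
n_0 = (-0.5085, +0.8611)
n_1 = (-0.7431, -0.6692)
n_2 = (+0.2106, -0.9776)
n_3 = (+0.9993, -0.0383)
n_4 = (+0.7894, +0.6139)
  (0,1): δ = 78.56°  ·
  (0,2): δ = 18.41°  ✓
  (0,3): δ = 57.24°  ✓
  (0,4): δ = 97.31°  ·
  (1,2): δ = 119.85°  ·
  (1,3): δ = 44.20°  ✓
  (1,4): δ = 4.13°  ✓
  (2,3): δ = 104.35°  ·
  (2,4): δ = 64.28°  ·
  (3,4): δ = 139.93°  ·
antipodal pairs: 4

count = 4; pairs: (0,2), (0,3), (1,3), (1,4)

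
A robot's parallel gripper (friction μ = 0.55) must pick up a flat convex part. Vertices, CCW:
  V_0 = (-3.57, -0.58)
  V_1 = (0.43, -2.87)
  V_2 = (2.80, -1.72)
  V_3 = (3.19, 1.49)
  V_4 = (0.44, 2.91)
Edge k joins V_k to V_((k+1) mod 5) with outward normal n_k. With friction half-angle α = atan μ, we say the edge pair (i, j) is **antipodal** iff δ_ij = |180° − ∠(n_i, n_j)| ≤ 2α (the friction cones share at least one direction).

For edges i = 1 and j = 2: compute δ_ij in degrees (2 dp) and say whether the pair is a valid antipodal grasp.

δ = 122.81°, invalid

α = atan 0.55 = 28.81°;  2α = 57.62°
edge 1: e_1 = (+2.37, +1.15);  n_1 = (+0.4366, -0.8997)
edge 2: e_2 = (+0.39, +3.21);  n_2 = (+0.9927, -0.1206)
∠(n_1, n_2) = 57.19°
δ = |180° − 57.19°| = 122.81°
122.81° > 2α = 57.62°  →  invalid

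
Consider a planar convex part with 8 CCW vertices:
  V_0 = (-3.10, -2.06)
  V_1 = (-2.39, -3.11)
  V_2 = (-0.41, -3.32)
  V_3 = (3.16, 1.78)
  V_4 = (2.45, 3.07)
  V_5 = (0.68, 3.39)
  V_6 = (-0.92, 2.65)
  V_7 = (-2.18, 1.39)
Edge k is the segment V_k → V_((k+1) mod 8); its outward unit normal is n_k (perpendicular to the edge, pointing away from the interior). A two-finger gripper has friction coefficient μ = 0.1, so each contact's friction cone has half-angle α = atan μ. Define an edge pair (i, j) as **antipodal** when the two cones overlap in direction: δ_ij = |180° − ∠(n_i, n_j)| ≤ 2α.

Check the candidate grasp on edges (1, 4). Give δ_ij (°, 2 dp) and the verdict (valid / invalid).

α = atan 0.1 = 5.71°;  2α = 11.42°
edge 1: e_1 = (+1.98, -0.21);  n_1 = (-0.1055, -0.9944)
edge 4: e_4 = (-1.77, +0.32);  n_4 = (+0.1779, +0.9840)
∠(n_1, n_4) = 175.81°
δ = |180° − 175.81°| = 4.19°
4.19° ≤ 2α = 11.42°  →  valid

δ = 4.19°, valid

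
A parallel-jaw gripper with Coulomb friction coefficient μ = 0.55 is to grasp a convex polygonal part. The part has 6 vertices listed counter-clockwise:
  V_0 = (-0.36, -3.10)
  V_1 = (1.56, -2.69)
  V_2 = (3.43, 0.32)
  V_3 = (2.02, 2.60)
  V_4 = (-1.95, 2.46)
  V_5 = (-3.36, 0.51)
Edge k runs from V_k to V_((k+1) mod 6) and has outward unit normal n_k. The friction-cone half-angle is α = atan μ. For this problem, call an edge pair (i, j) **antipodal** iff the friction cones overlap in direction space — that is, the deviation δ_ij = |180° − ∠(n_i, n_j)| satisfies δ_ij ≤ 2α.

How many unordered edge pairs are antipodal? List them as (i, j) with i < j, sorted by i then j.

count = 6; pairs: (0,3), (0,4), (1,3), (1,4), (2,5), (3,5)

α = atan 0.55 = 28.81°;  2α = 57.62°
n_0 = (+0.2088, -0.9780)
n_1 = (+0.8494, -0.5277)
n_2 = (+0.8505, +0.5260)
n_3 = (-0.0352, +0.9994)
n_4 = (-0.8104, +0.5859)
n_5 = (-0.7691, -0.6391)
  (0,1): δ = 133.91°  ·
  (0,2): δ = 70.32°  ·
  (0,3): δ = 10.03°  ✓
  (0,4): δ = 42.08°  ✓
  (0,5): δ = 117.67°  ·
  (1,2): δ = 116.42°  ·
  (1,3): δ = 56.13°  ✓
  (1,4): δ = 4.02°  ✓
  (1,5): δ = 71.58°  ·
  (2,3): δ = 119.71°  ·
  (2,4): δ = 67.60°  ·
  (2,5): δ = 7.99°  ✓
  (3,4): δ = 127.89°  ·
  (3,5): δ = 52.29°  ✓
  (4,5): δ = 104.40°  ·
antipodal pairs: 6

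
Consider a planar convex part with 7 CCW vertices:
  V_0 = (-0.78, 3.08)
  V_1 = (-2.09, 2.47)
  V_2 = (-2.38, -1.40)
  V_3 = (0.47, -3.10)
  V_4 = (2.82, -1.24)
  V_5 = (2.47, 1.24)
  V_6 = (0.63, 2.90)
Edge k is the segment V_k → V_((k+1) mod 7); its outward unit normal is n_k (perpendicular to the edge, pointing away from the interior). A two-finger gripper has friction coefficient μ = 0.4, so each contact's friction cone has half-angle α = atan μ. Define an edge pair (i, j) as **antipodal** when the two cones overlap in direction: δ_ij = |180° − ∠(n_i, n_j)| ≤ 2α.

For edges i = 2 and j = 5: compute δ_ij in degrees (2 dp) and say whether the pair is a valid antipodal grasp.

α = atan 0.4 = 21.80°;  2α = 43.60°
edge 2: e_2 = (+2.85, -1.70);  n_2 = (-0.5123, -0.8588)
edge 5: e_5 = (-1.84, +1.66);  n_5 = (+0.6699, +0.7425)
∠(n_2, n_5) = 168.76°
δ = |180° − 168.76°| = 11.24°
11.24° ≤ 2α = 43.60°  →  valid

δ = 11.24°, valid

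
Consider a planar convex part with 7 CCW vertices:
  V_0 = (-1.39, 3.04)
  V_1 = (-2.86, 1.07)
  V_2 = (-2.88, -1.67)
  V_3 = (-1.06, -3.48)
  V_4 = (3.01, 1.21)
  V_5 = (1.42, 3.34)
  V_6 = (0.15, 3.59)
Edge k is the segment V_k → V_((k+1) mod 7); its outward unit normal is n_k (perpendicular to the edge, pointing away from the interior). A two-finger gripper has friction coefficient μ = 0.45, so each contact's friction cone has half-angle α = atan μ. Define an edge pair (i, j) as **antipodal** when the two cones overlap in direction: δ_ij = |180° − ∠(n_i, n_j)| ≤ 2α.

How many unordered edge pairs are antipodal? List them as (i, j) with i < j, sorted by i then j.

count = 6; pairs: (0,3), (1,3), (1,4), (2,4), (2,5), (3,6)

α = atan 0.45 = 24.23°;  2α = 48.46°
n_0 = (-0.8015, +0.5980)
n_1 = (-1.0000, +0.0073)
n_2 = (-0.7052, -0.7091)
n_3 = (+0.7553, -0.6554)
n_4 = (+0.8014, +0.5982)
n_5 = (+0.1931, +0.9812)
n_6 = (-0.3363, +0.9417)
  (0,1): δ = 143.69°  ·
  (0,2): δ = 98.11°  ·
  (0,3): δ = 4.22°  ✓
  (0,4): δ = 73.47°  ·
  (0,5): δ = 115.59°  ·
  (0,6): δ = 146.38°  ·
  (1,2): δ = 134.42°  ·
  (1,3): δ = 40.53°  ✓
  (1,4): δ = 37.16°  ✓
  (1,5): δ = 79.28°  ·
  (1,6): δ = 110.07°  ·
  (2,3): δ = 86.11°  ·
  (2,4): δ = 8.42°  ✓
  (2,5): δ = 33.71°  ✓
  (2,6): δ = 64.50°  ·
  (3,4): δ = 102.31°  ·
  (3,5): δ = 60.18°  ·
  (3,6): δ = 29.39°  ✓
  (4,5): δ = 137.88°  ·
  (4,6): δ = 107.09°  ·
  (5,6): δ = 149.21°  ·
antipodal pairs: 6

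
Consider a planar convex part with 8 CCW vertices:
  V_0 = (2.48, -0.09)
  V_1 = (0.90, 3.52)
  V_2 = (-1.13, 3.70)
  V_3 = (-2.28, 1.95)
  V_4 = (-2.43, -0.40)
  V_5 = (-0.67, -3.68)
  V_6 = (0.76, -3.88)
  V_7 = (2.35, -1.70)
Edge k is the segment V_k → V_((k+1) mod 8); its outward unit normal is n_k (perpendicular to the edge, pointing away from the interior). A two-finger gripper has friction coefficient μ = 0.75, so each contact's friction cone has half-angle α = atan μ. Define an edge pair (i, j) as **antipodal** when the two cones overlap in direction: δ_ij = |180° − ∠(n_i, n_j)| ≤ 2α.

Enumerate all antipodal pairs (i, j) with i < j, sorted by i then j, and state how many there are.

α = atan 0.75 = 36.87°;  2α = 73.74°
n_0 = (+0.9161, +0.4010)
n_1 = (+0.0883, +0.9961)
n_2 = (-0.8357, +0.5492)
n_3 = (-0.9980, +0.0637)
n_4 = (-0.8812, -0.4728)
n_5 = (-0.1385, -0.9904)
n_6 = (+0.8079, -0.5893)
n_7 = (+0.9968, -0.0805)
  (0,1): δ = 118.70°  ·
  (0,2): δ = 56.95°  ✓
  (0,3): δ = 27.29°  ✓
  (0,4): δ = 4.58°  ✓
  (0,5): δ = 58.40°  ✓
  (0,6): δ = 120.26°  ·
  (0,7): δ = 151.75°  ·
  (1,2): δ = 118.24°  ·
  (1,3): δ = 88.59°  ·
  (1,4): δ = 56.72°  ✓
  (1,5): δ = 2.89°  ✓
  (1,6): δ = 58.96°  ✓
  (1,7): δ = 90.45°  ·
  (2,3): δ = 150.34°  ·
  (2,4): δ = 118.47°  ·
  (2,5): δ = 64.65°  ✓
  (2,6): δ = 2.79°  ✓
  (2,7): δ = 28.69°  ✓
  (3,4): δ = 148.13°  ·
  (3,5): δ = 94.31°  ·
  (3,6): δ = 32.45°  ✓
  (3,7): δ = 0.96°  ✓
  (4,5): δ = 126.18°  ·
  (4,6): δ = 64.32°  ✓
  (4,7): δ = 32.83°  ✓
  (5,6): δ = 118.14°  ·
  (5,7): δ = 86.65°  ·
  (6,7): δ = 148.51°  ·
antipodal pairs: 14

count = 14; pairs: (0,2), (0,3), (0,4), (0,5), (1,4), (1,5), (1,6), (2,5), (2,6), (2,7), (3,6), (3,7), (4,6), (4,7)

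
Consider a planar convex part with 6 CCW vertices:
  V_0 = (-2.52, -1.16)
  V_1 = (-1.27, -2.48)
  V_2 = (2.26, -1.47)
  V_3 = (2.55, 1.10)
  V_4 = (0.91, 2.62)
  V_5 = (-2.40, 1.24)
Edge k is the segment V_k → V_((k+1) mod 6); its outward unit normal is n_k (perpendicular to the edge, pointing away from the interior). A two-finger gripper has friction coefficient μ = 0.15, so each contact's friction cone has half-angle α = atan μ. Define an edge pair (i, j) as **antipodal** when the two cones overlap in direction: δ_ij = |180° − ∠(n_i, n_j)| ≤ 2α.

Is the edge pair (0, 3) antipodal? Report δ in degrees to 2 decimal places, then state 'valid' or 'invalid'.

δ = 3.73°, valid

α = atan 0.15 = 8.53°;  2α = 17.06°
edge 0: e_0 = (+1.25, -1.32);  n_0 = (-0.7261, -0.6876)
edge 3: e_3 = (-1.64, +1.52);  n_3 = (+0.6798, +0.7334)
∠(n_0, n_3) = 176.27°
δ = |180° − 176.27°| = 3.73°
3.73° ≤ 2α = 17.06°  →  valid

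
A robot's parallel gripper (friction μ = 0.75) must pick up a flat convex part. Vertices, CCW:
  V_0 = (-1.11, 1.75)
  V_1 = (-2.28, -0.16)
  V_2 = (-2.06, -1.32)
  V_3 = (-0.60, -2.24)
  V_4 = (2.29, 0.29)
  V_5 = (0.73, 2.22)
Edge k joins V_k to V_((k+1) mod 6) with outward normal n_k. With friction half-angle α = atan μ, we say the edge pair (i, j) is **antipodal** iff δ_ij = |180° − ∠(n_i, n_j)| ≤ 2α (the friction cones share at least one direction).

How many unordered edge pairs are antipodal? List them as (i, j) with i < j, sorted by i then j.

count = 7; pairs: (0,3), (0,4), (1,3), (1,4), (2,4), (2,5), (3,5)

α = atan 0.75 = 36.87°;  2α = 73.74°
n_0 = (-0.8527, +0.5224)
n_1 = (-0.9825, -0.1863)
n_2 = (-0.5331, -0.8460)
n_3 = (+0.6587, -0.7524)
n_4 = (+0.7777, +0.6286)
n_5 = (-0.2475, +0.9689)
  (0,1): δ = 137.77°  ·
  (0,2): δ = 90.73°  ·
  (0,3): δ = 17.31°  ✓
  (0,4): δ = 70.44°  ✓
  (0,5): δ = 135.82°  ·
  (1,2): δ = 132.96°  ·
  (1,3): δ = 59.54°  ✓
  (1,4): δ = 28.21°  ✓
  (1,5): δ = 93.59°  ·
  (2,3): δ = 106.58°  ·
  (2,4): δ = 18.84°  ✓
  (2,5): δ = 46.55°  ✓
  (3,4): δ = 92.25°  ·
  (3,5): δ = 26.87°  ✓
  (4,5): δ = 114.62°  ·
antipodal pairs: 7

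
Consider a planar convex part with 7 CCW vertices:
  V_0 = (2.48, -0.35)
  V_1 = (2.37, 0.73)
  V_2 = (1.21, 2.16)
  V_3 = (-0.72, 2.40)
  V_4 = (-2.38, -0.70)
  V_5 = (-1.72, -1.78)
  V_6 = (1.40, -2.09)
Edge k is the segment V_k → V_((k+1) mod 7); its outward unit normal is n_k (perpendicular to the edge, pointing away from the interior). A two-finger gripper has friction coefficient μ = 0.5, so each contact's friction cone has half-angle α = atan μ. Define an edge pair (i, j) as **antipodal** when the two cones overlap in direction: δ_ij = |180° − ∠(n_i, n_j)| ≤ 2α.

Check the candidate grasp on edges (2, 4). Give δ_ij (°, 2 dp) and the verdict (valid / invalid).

α = atan 0.5 = 26.57°;  2α = 53.13°
edge 2: e_2 = (-1.93, +0.24);  n_2 = (+0.1234, +0.9924)
edge 4: e_4 = (+0.66, -1.08);  n_4 = (-0.8533, -0.5215)
∠(n_2, n_4) = 128.52°
δ = |180° − 128.52°| = 51.48°
51.48° ≤ 2α = 53.13°  →  valid

δ = 51.48°, valid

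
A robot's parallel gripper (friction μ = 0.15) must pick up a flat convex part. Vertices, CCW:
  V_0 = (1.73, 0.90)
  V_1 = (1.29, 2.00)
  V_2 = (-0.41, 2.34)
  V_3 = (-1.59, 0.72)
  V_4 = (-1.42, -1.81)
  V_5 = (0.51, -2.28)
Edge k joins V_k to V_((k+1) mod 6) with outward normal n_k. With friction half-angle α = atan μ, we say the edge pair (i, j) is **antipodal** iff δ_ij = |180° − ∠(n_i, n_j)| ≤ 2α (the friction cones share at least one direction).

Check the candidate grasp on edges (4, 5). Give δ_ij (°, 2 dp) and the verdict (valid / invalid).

α = atan 0.15 = 8.53°;  2α = 17.06°
edge 4: e_4 = (+1.93, -0.47);  n_4 = (-0.2366, -0.9716)
edge 5: e_5 = (+1.22, +3.18);  n_5 = (+0.9336, -0.3582)
∠(n_4, n_5) = 82.70°
δ = |180° − 82.70°| = 97.30°
97.30° > 2α = 17.06°  →  invalid

δ = 97.30°, invalid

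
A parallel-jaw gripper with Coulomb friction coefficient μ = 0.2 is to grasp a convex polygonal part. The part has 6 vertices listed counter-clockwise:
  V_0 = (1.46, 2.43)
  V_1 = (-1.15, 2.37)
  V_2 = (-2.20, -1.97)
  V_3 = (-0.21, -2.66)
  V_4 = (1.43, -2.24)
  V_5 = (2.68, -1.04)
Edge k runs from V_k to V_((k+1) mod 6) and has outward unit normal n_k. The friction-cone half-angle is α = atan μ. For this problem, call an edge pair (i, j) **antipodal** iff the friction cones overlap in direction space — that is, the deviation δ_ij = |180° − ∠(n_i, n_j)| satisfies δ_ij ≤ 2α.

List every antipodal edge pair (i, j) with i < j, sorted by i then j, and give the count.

α = atan 0.2 = 11.31°;  2α = 22.62°
n_0 = (-0.0230, +0.9997)
n_1 = (-0.9720, +0.2352)
n_2 = (-0.3276, -0.9448)
n_3 = (+0.2481, -0.9687)
n_4 = (+0.6925, -0.7214)
n_5 = (+0.9434, +0.3317)
  (0,1): δ = 104.92°  ·
  (0,2): δ = 20.44°  ✓
  (0,3): δ = 13.05°  ✓
  (0,4): δ = 42.51°  ·
  (0,5): δ = 108.05°  ·
  (1,2): δ = 95.52°  ·
  (1,3): δ = 62.03°  ·
  (1,4): δ = 32.57°  ·
  (1,5): δ = 32.97°  ·
  (2,3): δ = 146.51°  ·
  (2,4): δ = 117.05°  ·
  (2,5): δ = 51.51°  ·
  (3,4): δ = 150.53°  ·
  (3,5): δ = 84.99°  ·
  (4,5): δ = 114.46°  ·
antipodal pairs: 2

count = 2; pairs: (0,2), (0,3)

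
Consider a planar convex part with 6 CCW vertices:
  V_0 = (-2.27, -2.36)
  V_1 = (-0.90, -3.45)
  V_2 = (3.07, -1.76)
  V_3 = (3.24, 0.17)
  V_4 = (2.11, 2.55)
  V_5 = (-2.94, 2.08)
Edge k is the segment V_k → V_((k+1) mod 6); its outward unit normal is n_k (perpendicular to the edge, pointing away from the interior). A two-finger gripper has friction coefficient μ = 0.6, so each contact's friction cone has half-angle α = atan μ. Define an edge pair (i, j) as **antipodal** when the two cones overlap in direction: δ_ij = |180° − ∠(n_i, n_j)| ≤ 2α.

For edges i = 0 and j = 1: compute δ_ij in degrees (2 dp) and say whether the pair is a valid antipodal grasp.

δ = 118.43°, invalid

α = atan 0.6 = 30.96°;  2α = 61.93°
edge 0: e_0 = (+1.37, -1.09);  n_0 = (-0.6226, -0.7825)
edge 1: e_1 = (+3.97, +1.69);  n_1 = (+0.3917, -0.9201)
∠(n_0, n_1) = 61.57°
δ = |180° − 61.57°| = 118.43°
118.43° > 2α = 61.93°  →  invalid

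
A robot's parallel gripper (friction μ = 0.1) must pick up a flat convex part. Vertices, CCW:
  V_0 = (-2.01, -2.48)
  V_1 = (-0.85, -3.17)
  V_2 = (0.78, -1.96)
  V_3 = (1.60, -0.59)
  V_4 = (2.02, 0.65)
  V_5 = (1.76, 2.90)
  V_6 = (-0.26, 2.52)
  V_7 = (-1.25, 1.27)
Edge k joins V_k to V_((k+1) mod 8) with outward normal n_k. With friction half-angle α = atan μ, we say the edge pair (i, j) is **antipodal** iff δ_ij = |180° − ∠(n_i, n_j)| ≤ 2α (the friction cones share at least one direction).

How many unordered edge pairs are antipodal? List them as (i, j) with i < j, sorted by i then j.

α = atan 0.1 = 5.71°;  2α = 11.42°
n_0 = (-0.5112, -0.8594)
n_1 = (+0.5961, -0.8029)
n_2 = (+0.8580, -0.5136)
n_3 = (+0.9471, -0.3208)
n_4 = (+0.9934, +0.1148)
n_5 = (-0.1849, +0.9828)
n_6 = (-0.7839, +0.6209)
n_7 = (-0.9801, +0.1986)
  (0,1): δ = 112.67°  ·
  (0,2): δ = 90.16°  ·
  (0,3): δ = 77.97°  ·
  (0,4): δ = 52.66°  ·
  (0,5): δ = 41.40°  ·
  (0,6): δ = 82.37°  ·
  (0,7): δ = 109.29°  ·
  (1,2): δ = 157.49°  ·
  (1,3): δ = 145.30°  ·
  (1,4): δ = 120.00°  ·
  (1,5): δ = 25.93°  ·
  (1,6): δ = 15.03°  ·
  (1,7): δ = 41.96°  ·
  (2,3): δ = 167.81°  ·
  (2,4): δ = 142.51°  ·
  (2,5): δ = 48.44°  ·
  (2,6): δ = 7.48°  ✓
  (2,7): δ = 19.45°  ·
  (3,4): δ = 154.70°  ·
  (3,5): δ = 60.63°  ·
  (3,6): δ = 19.67°  ·
  (3,7): δ = 7.25°  ✓
  (4,5): δ = 85.94°  ·
  (4,6): δ = 44.97°  ·
  (4,7): δ = 18.05°  ·
  (5,6): δ = 139.03°  ·
  (5,7): δ = 112.11°  ·
  (6,7): δ = 153.08°  ·
antipodal pairs: 2

count = 2; pairs: (2,6), (3,7)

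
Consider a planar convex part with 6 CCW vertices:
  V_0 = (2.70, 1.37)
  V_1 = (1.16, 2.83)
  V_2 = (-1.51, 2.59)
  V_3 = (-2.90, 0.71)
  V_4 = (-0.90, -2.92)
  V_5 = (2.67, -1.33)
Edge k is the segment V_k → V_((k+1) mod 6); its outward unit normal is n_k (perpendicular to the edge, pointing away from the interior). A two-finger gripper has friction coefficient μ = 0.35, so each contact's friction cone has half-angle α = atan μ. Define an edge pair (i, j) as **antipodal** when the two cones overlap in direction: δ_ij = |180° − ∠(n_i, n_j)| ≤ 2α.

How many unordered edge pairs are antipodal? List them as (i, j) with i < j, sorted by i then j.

α = atan 0.35 = 19.29°;  2α = 38.58°
n_0 = (+0.6880, +0.7257)
n_1 = (-0.0895, +0.9960)
n_2 = (-0.8041, +0.5945)
n_3 = (-0.8759, -0.4826)
n_4 = (+0.4069, -0.9135)
n_5 = (+0.9999, -0.0111)
  (0,1): δ = 131.39°  ·
  (0,2): δ = 83.01°  ·
  (0,3): δ = 17.67°  ✓
  (0,4): δ = 67.48°  ·
  (0,5): δ = 132.84°  ·
  (1,2): δ = 131.61°  ·
  (1,3): δ = 66.28°  ·
  (1,4): δ = 18.87°  ✓
  (1,5): δ = 84.23°  ·
  (2,3): δ = 114.67°  ·
  (2,4): δ = 29.52°  ✓
  (2,5): δ = 35.84°  ✓
  (3,4): δ = 94.85°  ·
  (3,5): δ = 29.49°  ✓
  (4,5): δ = 114.64°  ·
antipodal pairs: 5

count = 5; pairs: (0,3), (1,4), (2,4), (2,5), (3,5)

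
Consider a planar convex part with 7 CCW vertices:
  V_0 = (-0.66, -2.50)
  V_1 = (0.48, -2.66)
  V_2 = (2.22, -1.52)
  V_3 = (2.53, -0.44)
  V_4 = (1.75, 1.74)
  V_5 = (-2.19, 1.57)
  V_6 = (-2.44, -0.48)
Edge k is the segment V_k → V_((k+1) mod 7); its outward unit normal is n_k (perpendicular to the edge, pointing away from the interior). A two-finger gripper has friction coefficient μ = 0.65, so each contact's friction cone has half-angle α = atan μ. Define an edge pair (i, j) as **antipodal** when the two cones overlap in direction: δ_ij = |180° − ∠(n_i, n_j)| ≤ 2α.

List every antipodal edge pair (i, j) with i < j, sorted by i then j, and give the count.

count = 9; pairs: (0,3), (0,4), (1,4), (1,5), (2,5), (2,6), (3,5), (3,6), (4,6)

α = atan 0.65 = 33.02°;  2α = 66.05°
n_0 = (-0.1390, -0.9903)
n_1 = (+0.5480, -0.8365)
n_2 = (+0.9612, -0.2759)
n_3 = (+0.9415, +0.3369)
n_4 = (-0.0431, +0.9991)
n_5 = (-0.9926, +0.1211)
n_6 = (-0.7503, -0.6611)
  (0,1): δ = 138.78°  ·
  (0,2): δ = 98.03°  ·
  (0,3): δ = 62.32°  ✓
  (0,4): δ = 10.46°  ✓
  (0,5): δ = 91.04°  ·
  (0,6): δ = 139.38°  ·
  (1,2): δ = 139.25°  ·
  (1,3): δ = 103.54°  ·
  (1,4): δ = 30.76°  ✓
  (1,5): δ = 49.82°  ✓
  (1,6): δ = 98.15°  ·
  (2,3): δ = 144.30°  ·
  (2,4): δ = 71.51°  ·
  (2,5): δ = 9.06°  ✓
  (2,6): δ = 57.40°  ✓
  (3,4): δ = 107.22°  ·
  (3,5): δ = 26.64°  ✓
  (3,6): δ = 21.70°  ✓
  (4,5): δ = 99.42°  ·
  (4,6): δ = 51.08°  ✓
  (5,6): δ = 131.66°  ·
antipodal pairs: 9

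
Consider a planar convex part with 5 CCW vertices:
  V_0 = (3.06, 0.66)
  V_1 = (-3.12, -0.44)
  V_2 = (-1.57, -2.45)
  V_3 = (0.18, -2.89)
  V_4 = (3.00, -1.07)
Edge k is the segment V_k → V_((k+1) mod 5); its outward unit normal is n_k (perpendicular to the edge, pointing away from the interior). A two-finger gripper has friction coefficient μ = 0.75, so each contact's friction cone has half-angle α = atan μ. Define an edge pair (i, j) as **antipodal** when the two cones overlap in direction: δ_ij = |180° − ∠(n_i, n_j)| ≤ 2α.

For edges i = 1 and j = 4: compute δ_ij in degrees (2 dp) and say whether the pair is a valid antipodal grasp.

α = atan 0.75 = 36.87°;  2α = 73.74°
edge 1: e_1 = (+1.55, -2.01);  n_1 = (-0.7919, -0.6107)
edge 4: e_4 = (+0.06, +1.73);  n_4 = (+0.9994, -0.0347)
∠(n_1, n_4) = 140.38°
δ = |180° − 140.38°| = 39.62°
39.62° ≤ 2α = 73.74°  →  valid

δ = 39.62°, valid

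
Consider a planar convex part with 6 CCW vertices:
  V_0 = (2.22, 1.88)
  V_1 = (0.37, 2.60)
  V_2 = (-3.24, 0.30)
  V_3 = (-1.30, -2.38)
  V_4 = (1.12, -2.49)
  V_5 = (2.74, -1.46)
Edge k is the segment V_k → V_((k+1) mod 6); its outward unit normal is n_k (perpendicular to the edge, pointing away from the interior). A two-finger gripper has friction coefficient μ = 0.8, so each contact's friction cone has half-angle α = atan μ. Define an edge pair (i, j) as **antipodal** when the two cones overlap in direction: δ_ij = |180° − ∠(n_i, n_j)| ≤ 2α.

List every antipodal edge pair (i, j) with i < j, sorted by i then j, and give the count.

count = 7; pairs: (0,2), (0,3), (0,4), (1,3), (1,4), (1,5), (2,5)

α = atan 0.8 = 38.66°;  2α = 77.32°
n_0 = (+0.3627, +0.9319)
n_1 = (-0.5373, +0.8434)
n_2 = (-0.8100, -0.5864)
n_3 = (-0.0454, -0.9990)
n_4 = (+0.5365, -0.8439)
n_5 = (+0.9881, +0.1538)
  (0,1): δ = 126.23°  ·
  (0,2): δ = 32.83°  ✓
  (0,3): δ = 18.66°  ✓
  (0,4): δ = 53.71°  ✓
  (0,5): δ = 120.11°  ·
  (1,2): δ = 86.60°  ·
  (1,3): δ = 35.10°  ✓
  (1,4): δ = 0.05°  ✓
  (1,5): δ = 66.35°  ✓
  (2,3): δ = 128.50°  ·
  (2,4): δ = 93.45°  ·
  (2,5): δ = 27.05°  ✓
  (3,4): δ = 144.95°  ·
  (3,5): δ = 78.55°  ·
  (4,5): δ = 113.60°  ·
antipodal pairs: 7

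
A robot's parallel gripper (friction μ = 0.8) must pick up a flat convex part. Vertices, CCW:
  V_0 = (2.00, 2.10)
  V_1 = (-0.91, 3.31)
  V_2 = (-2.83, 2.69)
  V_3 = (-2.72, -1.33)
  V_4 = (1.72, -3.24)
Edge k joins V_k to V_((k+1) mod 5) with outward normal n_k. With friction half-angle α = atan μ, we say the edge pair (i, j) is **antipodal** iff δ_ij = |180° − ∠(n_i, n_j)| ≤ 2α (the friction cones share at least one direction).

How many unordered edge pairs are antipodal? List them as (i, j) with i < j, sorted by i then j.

α = atan 0.8 = 38.66°;  2α = 77.32°
n_0 = (+0.3839, +0.9234)
n_1 = (-0.3073, +0.9516)
n_2 = (-0.9996, -0.0274)
n_3 = (-0.3952, -0.9186)
n_4 = (+0.9986, -0.0524)
  (0,1): δ = 139.53°  ·
  (0,2): δ = 65.85°  ✓
  (0,3): δ = 0.70°  ✓
  (0,4): δ = 109.58°  ·
  (1,2): δ = 106.33°  ·
  (1,3): δ = 41.17°  ✓
  (1,4): δ = 69.10°  ✓
  (2,3): δ = 114.84°  ·
  (2,4): δ = 4.57°  ✓
  (3,4): δ = 69.73°  ✓
antipodal pairs: 6

count = 6; pairs: (0,2), (0,3), (1,3), (1,4), (2,4), (3,4)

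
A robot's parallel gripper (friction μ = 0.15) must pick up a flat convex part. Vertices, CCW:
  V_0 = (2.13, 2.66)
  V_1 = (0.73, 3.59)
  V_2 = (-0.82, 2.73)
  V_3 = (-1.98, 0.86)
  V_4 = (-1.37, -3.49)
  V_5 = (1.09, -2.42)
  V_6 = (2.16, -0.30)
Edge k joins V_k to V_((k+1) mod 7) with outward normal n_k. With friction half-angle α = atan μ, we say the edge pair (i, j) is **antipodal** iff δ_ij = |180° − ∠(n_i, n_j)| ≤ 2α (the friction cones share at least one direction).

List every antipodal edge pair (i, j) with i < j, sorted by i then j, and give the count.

α = atan 0.15 = 8.53°;  2α = 17.06°
n_0 = (+0.5533, +0.8330)
n_1 = (-0.4852, +0.8744)
n_2 = (-0.8498, +0.5271)
n_3 = (-0.9903, -0.1389)
n_4 = (+0.3989, -0.9170)
n_5 = (+0.8927, -0.4506)
n_6 = (+0.9999, +0.0101)
  (0,1): δ = 117.38°  ·
  (0,2): δ = 88.22°  ·
  (0,3): δ = 48.42°  ·
  (0,4): δ = 57.10°  ·
  (0,5): δ = 96.81°  ·
  (0,6): δ = 124.18°  ·
  (1,2): δ = 150.84°  ·
  (1,3): δ = 111.04°  ·
  (1,4): δ = 5.52°  ✓
  (1,5): δ = 34.20°  ·
  (1,6): δ = 61.56°  ·
  (2,3): δ = 140.21°  ·
  (2,4): δ = 34.68°  ·
  (2,5): δ = 5.03°  ✓
  (2,6): δ = 32.39°  ·
  (3,4): δ = 74.48°  ·
  (3,5): δ = 34.76°  ·
  (3,6): δ = 7.40°  ✓
  (4,5): δ = 140.29°  ·
  (4,6): δ = 112.93°  ·
  (5,6): δ = 152.64°  ·
antipodal pairs: 3

count = 3; pairs: (1,4), (2,5), (3,6)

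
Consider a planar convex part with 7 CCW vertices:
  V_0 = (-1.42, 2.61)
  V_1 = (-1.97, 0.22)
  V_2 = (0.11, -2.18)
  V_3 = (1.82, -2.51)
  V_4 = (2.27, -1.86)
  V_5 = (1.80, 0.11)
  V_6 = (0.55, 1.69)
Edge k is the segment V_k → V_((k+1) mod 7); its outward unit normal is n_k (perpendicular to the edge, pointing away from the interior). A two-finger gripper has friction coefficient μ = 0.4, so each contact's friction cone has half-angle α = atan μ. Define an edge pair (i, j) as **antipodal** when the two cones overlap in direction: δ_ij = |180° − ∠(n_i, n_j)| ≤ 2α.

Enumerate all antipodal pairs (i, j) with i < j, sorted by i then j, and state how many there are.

α = atan 0.4 = 21.80°;  2α = 43.60°
n_0 = (-0.9745, +0.2243)
n_1 = (-0.7557, -0.6549)
n_2 = (-0.1895, -0.9819)
n_3 = (+0.8222, -0.5692)
n_4 = (+0.9727, +0.2321)
n_5 = (+0.7842, +0.6204)
n_6 = (+0.4231, +0.9061)
  (0,1): δ = 126.13°  ·
  (0,2): δ = 87.96°  ·
  (0,3): δ = 21.74°  ✓
  (0,4): δ = 26.38°  ✓
  (0,5): δ = 51.31°  ·
  (0,6): δ = 77.93°  ·
  (1,2): δ = 141.84°  ·
  (1,3): δ = 75.61°  ·
  (1,4): δ = 27.50°  ✓
  (1,5): δ = 2.57°  ✓
  (1,6): δ = 24.05°  ✓
  (2,3): δ = 113.77°  ·
  (2,4): δ = 65.66°  ·
  (2,5): δ = 40.73°  ✓
  (2,6): δ = 14.11°  ✓
  (3,4): δ = 131.89°  ·
  (3,5): δ = 106.96°  ·
  (3,6): δ = 80.34°  ·
  (4,5): δ = 155.07°  ·
  (4,6): δ = 128.45°  ·
  (5,6): δ = 153.38°  ·
antipodal pairs: 7

count = 7; pairs: (0,3), (0,4), (1,4), (1,5), (1,6), (2,5), (2,6)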